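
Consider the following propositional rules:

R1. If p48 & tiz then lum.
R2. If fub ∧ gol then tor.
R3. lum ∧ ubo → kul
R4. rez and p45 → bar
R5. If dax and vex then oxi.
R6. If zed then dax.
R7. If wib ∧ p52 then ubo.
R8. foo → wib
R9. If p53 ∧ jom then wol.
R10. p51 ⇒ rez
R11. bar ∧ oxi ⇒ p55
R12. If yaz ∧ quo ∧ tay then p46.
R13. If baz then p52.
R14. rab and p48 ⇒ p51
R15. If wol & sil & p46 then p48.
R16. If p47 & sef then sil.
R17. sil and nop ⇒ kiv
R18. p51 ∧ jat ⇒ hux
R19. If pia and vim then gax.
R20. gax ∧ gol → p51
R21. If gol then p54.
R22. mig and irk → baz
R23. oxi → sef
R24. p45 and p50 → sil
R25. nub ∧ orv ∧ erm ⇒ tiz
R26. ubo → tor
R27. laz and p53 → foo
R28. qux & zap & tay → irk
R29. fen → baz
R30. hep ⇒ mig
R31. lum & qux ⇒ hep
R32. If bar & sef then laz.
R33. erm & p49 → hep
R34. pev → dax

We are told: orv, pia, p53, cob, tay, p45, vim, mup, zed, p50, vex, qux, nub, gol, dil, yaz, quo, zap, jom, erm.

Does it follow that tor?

dax  (by R6: zed)
wol  (by R9: p53, jom)
p46  (by R12: yaz, quo, tay)
gax  (by R19: pia, vim)
p51  (by R20: gax, gol)
sil  (by R24: p45, p50)
tiz  (by R25: nub, orv, erm)
irk  (by R28: qux, zap, tay)
oxi  (by R5: dax, vex)
rez  (by R10: p51)
p48  (by R15: wol, sil, p46)
sef  (by R23: oxi)
lum  (by R1: p48, tiz)
bar  (by R4: rez, p45)
hep  (by R31: lum, qux)
laz  (by R32: bar, sef)
foo  (by R27: laz, p53)
mig  (by R30: hep)
wib  (by R8: foo)
baz  (by R22: mig, irk)
p52  (by R13: baz)
ubo  (by R7: wib, p52)
tor  (by R26: ubo)

Yes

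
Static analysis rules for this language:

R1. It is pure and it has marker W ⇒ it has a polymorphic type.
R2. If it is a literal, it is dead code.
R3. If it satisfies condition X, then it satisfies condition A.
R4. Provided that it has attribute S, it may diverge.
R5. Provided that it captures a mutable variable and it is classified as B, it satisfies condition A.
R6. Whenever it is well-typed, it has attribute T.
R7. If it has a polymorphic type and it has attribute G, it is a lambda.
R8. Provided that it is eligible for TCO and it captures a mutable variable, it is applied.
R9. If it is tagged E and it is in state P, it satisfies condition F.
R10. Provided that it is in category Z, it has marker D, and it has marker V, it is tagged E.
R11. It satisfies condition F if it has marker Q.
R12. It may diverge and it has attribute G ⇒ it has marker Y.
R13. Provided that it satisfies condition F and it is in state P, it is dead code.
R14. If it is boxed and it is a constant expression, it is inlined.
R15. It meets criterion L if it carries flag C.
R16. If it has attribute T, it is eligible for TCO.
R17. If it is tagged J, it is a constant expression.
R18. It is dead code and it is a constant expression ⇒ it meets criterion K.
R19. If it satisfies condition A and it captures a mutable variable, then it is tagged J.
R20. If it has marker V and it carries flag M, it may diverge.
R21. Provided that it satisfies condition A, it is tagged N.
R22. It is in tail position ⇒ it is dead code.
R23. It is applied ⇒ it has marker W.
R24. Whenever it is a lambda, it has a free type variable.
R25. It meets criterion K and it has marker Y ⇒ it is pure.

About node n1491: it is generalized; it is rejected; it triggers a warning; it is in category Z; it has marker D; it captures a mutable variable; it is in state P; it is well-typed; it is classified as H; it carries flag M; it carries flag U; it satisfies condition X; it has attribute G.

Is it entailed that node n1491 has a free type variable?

Forward chaining from the given facts derives: satisfies condition A, has attribute T, is eligible for TCO, is tagged J, is tagged N, is applied, is a constant expression, has marker W.
The only rule concluding "it has a free type variable" is R24, which needs "it is a lambda"; that is never established.

No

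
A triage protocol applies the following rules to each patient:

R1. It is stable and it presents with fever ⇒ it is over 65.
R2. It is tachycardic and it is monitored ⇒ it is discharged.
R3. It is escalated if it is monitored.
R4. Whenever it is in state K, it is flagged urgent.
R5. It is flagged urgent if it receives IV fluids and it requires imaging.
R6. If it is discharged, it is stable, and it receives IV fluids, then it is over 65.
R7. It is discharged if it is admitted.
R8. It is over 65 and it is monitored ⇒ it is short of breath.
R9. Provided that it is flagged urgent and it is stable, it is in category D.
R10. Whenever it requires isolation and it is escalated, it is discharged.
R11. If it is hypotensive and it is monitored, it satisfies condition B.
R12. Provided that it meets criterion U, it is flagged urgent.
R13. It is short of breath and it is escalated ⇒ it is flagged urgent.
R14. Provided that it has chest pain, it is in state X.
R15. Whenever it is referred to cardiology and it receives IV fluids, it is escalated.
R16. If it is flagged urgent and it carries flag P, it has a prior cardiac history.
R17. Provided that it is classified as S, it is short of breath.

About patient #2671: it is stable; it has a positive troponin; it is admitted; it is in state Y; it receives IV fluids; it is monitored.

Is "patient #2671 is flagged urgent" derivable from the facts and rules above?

By R3 (it is monitored): it is escalated.
By R7 (it is admitted): it is discharged.
By R6 (it is discharged, it is stable, it receives IV fluids): it is over 65.
By R8 (it is over 65, it is monitored): it is short of breath.
By R13 (it is short of breath, it is escalated): it is flagged urgent.

Yes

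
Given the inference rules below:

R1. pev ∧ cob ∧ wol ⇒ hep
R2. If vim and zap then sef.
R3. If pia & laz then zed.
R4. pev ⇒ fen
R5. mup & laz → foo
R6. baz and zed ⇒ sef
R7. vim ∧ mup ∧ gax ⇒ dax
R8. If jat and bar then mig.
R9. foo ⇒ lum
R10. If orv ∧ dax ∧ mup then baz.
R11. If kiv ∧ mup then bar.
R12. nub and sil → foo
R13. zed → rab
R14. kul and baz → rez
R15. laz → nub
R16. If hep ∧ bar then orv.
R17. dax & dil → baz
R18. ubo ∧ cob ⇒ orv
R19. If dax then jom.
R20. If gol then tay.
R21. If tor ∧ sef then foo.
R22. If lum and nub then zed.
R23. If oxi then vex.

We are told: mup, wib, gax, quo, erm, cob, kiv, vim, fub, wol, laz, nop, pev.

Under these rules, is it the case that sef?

hep  (by R1: pev, cob, wol)
foo  (by R5: mup, laz)
dax  (by R7: vim, mup, gax)
lum  (by R9: foo)
bar  (by R11: kiv, mup)
nub  (by R15: laz)
orv  (by R16: hep, bar)
zed  (by R22: lum, nub)
baz  (by R10: orv, dax, mup)
sef  (by R6: baz, zed)

Yes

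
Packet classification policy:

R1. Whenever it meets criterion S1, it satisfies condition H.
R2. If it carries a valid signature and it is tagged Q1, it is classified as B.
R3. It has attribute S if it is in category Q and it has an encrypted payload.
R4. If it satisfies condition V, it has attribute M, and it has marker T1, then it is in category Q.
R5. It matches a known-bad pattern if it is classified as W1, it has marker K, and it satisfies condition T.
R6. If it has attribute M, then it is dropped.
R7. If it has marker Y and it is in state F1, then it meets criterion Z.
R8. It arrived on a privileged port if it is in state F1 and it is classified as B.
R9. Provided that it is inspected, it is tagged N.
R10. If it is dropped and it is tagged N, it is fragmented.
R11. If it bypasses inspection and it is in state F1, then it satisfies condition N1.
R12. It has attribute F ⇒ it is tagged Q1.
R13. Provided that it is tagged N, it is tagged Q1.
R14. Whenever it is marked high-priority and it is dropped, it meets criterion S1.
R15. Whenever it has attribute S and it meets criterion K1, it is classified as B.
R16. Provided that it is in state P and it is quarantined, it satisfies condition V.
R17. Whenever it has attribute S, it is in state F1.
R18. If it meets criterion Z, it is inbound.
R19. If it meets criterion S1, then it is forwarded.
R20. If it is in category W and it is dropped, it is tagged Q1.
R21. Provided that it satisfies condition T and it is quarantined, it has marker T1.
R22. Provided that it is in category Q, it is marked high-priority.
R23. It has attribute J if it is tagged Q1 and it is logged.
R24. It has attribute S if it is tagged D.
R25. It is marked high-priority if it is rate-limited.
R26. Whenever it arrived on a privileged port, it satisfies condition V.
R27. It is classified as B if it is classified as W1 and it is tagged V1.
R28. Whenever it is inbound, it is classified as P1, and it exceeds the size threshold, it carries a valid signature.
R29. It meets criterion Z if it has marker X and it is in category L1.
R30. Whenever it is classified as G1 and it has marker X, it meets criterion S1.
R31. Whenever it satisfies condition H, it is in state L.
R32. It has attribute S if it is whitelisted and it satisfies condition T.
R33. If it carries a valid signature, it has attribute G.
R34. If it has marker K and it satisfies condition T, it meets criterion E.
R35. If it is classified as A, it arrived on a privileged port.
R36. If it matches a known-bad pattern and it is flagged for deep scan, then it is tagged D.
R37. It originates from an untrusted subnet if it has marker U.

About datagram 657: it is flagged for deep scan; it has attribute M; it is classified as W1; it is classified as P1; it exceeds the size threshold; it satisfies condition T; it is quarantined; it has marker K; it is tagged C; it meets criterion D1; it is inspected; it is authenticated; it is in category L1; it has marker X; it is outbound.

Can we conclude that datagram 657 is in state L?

Yes

By R5 (it is classified as W1, it has marker K, it satisfies condition T): it matches a known-bad pattern.
By R6 (it has attribute M): it is dropped.
By R9 (it is inspected): it is tagged N.
By R13 (it is tagged N): it is tagged Q1.
By R21 (it satisfies condition T, it is quarantined): it has marker T1.
By R29 (it has marker X, it is in category L1): it meets criterion Z.
By R36 (it matches a known-bad pattern, it is flagged for deep scan): it is tagged D.
By R18 (it meets criterion Z): it is inbound.
By R24 (it is tagged D): it has attribute S.
By R28 (it is inbound, it is classified as P1, it exceeds the size threshold): it carries a valid signature.
By R2 (it carries a valid signature, it is tagged Q1): it is classified as B.
By R17 (it has attribute S): it is in state F1.
By R8 (it is in state F1, it is classified as B): it arrived on a privileged port.
By R26 (it arrived on a privileged port): it satisfies condition V.
By R4 (it satisfies condition V, it has attribute M, it has marker T1): it is in category Q.
By R22 (it is in category Q): it is marked high-priority.
By R14 (it is marked high-priority, it is dropped): it meets criterion S1.
By R1 (it meets criterion S1): it satisfies condition H.
By R31 (it satisfies condition H): it is in state L.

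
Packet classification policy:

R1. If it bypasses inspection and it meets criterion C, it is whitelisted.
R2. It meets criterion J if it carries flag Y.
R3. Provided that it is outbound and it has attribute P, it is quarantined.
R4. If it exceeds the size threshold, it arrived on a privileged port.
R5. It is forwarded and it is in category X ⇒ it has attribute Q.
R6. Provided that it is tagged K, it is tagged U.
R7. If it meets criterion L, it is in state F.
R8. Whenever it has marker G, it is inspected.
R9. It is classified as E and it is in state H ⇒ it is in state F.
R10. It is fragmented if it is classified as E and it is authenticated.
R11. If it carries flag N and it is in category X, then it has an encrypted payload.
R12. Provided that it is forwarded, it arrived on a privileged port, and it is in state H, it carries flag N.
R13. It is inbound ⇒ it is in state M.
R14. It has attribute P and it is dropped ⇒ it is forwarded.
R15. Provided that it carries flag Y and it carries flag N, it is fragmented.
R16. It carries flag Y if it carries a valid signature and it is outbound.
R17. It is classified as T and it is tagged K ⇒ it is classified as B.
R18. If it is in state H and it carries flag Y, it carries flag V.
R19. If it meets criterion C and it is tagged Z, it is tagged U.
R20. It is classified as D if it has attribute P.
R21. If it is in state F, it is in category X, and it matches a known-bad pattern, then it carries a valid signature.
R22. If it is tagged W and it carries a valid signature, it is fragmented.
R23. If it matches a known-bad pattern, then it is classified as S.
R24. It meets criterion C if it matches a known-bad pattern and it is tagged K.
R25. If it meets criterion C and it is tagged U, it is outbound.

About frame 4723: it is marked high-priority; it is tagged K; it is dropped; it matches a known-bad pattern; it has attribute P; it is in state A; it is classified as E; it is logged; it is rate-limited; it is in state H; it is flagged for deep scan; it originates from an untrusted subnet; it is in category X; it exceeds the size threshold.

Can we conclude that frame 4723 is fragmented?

By R4 (it exceeds the size threshold): it arrived on a privileged port.
By R6 (it is tagged K): it is tagged U.
By R9 (it is classified as E, it is in state H): it is in state F.
By R14 (it has attribute P, it is dropped): it is forwarded.
By R21 (it is in state F, it is in category X, it matches a known-bad pattern): it carries a valid signature.
By R24 (it matches a known-bad pattern, it is tagged K): it meets criterion C.
By R25 (it meets criterion C, it is tagged U): it is outbound.
By R12 (it is forwarded, it arrived on a privileged port, it is in state H): it carries flag N.
By R16 (it carries a valid signature, it is outbound): it carries flag Y.
By R15 (it carries flag Y, it carries flag N): it is fragmented.

Yes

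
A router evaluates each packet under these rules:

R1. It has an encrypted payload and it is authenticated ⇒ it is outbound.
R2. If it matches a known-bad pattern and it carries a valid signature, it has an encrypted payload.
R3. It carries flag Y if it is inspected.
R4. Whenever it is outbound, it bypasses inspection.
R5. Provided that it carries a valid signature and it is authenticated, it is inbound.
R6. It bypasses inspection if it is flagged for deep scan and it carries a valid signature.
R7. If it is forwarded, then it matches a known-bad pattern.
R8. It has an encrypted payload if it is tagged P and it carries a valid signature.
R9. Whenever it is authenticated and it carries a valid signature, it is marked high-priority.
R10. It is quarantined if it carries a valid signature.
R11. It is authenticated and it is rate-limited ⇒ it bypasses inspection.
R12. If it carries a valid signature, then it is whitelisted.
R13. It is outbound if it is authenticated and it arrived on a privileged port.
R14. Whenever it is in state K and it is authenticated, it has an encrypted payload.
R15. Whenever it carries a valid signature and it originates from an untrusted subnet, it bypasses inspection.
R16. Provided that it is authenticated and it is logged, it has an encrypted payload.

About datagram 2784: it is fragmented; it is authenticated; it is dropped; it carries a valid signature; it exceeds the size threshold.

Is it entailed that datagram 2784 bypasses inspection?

No

Forward chaining from the given facts derives: is inbound, is marked high-priority, is quarantined, is whitelisted.
Rules concluding "it bypasses inspection": R4 needs "it is outbound"; R6 needs "it is flagged for deep scan"; R11 needs "it is rate-limited"; R15 needs "it originates from an untrusted subnet" — none of these are established.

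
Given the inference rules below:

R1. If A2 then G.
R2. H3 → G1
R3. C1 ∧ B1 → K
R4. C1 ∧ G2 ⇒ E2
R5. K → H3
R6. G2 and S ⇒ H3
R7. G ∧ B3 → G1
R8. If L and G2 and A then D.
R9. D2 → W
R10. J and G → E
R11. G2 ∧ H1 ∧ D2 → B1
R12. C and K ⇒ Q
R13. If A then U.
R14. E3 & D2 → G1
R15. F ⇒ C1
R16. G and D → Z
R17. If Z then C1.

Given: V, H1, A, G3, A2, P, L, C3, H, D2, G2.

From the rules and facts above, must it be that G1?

Yes

G  (by R1: A2)
D  (by R8: L, G2, A)
B1  (by R11: G2, H1, D2)
Z  (by R16: G, D)
C1  (by R17: Z)
K  (by R3: C1, B1)
H3  (by R5: K)
G1  (by R2: H3)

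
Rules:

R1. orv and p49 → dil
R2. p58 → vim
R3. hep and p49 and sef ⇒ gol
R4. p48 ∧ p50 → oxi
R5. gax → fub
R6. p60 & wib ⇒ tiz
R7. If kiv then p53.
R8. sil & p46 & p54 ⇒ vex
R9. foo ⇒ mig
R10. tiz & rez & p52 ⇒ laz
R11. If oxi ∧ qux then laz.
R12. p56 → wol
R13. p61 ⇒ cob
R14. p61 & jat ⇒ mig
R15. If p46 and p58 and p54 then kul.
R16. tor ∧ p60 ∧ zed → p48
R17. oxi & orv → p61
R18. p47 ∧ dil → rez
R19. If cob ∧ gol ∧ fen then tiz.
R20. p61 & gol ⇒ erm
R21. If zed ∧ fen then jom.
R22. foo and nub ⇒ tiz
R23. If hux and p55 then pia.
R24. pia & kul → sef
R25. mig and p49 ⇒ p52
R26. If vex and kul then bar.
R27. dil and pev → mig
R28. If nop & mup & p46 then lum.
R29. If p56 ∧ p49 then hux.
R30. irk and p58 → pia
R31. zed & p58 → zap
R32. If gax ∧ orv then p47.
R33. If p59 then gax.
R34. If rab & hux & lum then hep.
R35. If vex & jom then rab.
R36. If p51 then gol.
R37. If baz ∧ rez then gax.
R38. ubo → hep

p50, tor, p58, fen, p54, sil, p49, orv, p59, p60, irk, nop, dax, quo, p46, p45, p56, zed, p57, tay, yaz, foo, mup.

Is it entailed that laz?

dil  (by R1: orv, p49)
vex  (by R8: sil, p46, p54)
mig  (by R9: foo)
kul  (by R15: p46, p58, p54)
p48  (by R16: tor, p60, zed)
jom  (by R21: zed, fen)
p52  (by R25: mig, p49)
lum  (by R28: nop, mup, p46)
hux  (by R29: p56, p49)
pia  (by R30: irk, p58)
gax  (by R33: p59)
rab  (by R35: vex, jom)
oxi  (by R4: p48, p50)
p61  (by R17: oxi, orv)
sef  (by R24: pia, kul)
p47  (by R32: gax, orv)
hep  (by R34: rab, hux, lum)
gol  (by R3: hep, p49, sef)
cob  (by R13: p61)
rez  (by R18: p47, dil)
tiz  (by R19: cob, gol, fen)
laz  (by R10: tiz, rez, p52)

Yes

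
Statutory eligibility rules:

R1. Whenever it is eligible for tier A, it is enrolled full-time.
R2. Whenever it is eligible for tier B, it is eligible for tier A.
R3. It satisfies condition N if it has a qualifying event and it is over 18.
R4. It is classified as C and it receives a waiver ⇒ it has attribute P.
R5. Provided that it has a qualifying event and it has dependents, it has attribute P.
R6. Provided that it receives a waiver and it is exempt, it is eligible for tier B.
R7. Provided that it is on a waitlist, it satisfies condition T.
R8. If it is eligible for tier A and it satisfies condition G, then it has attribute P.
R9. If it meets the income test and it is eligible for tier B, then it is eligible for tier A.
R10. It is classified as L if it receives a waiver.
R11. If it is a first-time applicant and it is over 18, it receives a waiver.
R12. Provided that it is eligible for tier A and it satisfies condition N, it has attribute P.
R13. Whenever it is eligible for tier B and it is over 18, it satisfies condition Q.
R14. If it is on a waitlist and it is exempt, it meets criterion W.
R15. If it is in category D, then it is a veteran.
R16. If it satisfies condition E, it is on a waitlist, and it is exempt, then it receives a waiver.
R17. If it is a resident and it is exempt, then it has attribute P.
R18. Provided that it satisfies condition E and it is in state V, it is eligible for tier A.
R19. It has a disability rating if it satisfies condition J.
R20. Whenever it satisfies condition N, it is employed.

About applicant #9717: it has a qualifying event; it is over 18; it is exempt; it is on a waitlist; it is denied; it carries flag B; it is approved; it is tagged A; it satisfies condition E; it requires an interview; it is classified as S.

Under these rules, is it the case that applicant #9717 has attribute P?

By R3 (it has a qualifying event, it is over 18): it satisfies condition N.
By R16 (it satisfies condition E, it is on a waitlist, it is exempt): it receives a waiver.
By R6 (it receives a waiver, it is exempt): it is eligible for tier B.
By R2 (it is eligible for tier B): it is eligible for tier A.
By R12 (it is eligible for tier A, it satisfies condition N): it has attribute P.

Yes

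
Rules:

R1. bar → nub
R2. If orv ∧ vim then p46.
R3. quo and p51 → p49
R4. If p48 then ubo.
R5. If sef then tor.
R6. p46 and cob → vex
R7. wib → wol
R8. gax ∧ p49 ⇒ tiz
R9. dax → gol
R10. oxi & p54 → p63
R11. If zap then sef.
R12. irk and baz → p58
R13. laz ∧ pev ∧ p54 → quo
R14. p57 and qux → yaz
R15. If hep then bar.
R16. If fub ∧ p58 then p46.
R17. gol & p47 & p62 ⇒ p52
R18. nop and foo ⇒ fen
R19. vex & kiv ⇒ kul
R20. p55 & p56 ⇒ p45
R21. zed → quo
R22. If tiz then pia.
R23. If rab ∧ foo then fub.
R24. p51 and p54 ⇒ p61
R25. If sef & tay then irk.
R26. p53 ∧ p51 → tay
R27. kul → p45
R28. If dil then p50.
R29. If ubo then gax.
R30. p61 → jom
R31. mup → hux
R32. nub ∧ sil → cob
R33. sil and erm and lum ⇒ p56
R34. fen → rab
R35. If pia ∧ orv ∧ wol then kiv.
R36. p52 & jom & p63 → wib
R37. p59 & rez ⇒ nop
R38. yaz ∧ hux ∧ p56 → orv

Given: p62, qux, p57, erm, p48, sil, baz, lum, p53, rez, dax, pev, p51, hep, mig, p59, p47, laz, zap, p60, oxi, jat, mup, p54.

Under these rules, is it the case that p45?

Forward chaining from the given facts derives: ubo, gol, p63, sef, quo, yaz, bar, p52, p61, tay, gax, jom, hux, p56, wib, nop, orv, nub, p49, tor, wol, tiz, pia, irk, cob, kiv, p58.
Rules concluding p45: R20 needs p55; R27 needs kul — none of these are established.

No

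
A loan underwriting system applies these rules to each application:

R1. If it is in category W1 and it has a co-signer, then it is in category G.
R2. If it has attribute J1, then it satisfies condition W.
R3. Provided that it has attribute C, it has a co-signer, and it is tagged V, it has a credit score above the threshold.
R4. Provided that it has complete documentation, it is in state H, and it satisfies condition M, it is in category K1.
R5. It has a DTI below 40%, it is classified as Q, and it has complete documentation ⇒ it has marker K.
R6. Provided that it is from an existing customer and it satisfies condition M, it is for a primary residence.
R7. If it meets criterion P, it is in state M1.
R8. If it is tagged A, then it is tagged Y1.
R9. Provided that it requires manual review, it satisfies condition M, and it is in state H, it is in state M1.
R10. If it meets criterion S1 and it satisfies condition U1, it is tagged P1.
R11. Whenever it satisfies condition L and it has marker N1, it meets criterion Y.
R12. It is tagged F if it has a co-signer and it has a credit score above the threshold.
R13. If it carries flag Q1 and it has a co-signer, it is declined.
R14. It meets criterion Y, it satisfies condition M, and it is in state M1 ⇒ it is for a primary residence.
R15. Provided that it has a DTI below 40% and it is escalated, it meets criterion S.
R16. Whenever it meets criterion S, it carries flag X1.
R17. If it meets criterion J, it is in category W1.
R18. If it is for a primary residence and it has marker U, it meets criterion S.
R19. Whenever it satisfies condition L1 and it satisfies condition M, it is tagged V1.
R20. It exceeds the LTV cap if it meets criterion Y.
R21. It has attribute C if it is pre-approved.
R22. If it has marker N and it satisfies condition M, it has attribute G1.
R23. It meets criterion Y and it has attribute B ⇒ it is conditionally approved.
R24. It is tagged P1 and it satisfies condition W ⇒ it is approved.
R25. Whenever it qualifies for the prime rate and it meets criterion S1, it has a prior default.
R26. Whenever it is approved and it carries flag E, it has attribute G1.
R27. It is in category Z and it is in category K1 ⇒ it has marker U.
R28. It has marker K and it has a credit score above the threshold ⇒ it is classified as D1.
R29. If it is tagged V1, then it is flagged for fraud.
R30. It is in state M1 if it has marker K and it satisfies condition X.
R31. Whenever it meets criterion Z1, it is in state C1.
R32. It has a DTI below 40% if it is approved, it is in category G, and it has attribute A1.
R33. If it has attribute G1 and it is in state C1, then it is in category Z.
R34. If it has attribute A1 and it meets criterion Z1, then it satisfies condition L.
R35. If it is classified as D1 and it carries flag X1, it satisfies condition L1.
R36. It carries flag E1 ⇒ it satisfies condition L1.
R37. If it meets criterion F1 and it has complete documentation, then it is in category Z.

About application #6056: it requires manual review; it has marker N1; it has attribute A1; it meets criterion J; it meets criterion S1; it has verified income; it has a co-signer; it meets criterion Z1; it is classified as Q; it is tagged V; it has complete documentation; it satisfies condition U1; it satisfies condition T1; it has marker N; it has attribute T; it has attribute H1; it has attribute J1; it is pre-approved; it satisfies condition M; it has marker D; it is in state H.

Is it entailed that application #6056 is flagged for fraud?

By R2 (it has attribute J1): it satisfies condition W.
By R4 (it has complete documentation, it is in state H, it satisfies condition M): it is in category K1.
By R9 (it requires manual review, it satisfies condition M, it is in state H): it is in state M1.
By R10 (it meets criterion S1, it satisfies condition U1): it is tagged P1.
By R17 (it meets criterion J): it is in category W1.
By R21 (it is pre-approved): it has attribute C.
By R22 (it has marker N, it satisfies condition M): it has attribute G1.
By R24 (it is tagged P1, it satisfies condition W): it is approved.
By R31 (it meets criterion Z1): it is in state C1.
By R33 (it has attribute G1, it is in state C1): it is in category Z.
By R34 (it has attribute A1, it meets criterion Z1): it satisfies condition L.
By R1 (it is in category W1, it has a co-signer): it is in category G.
By R3 (it has attribute C, it has a co-signer, it is tagged V): it has a credit score above the threshold.
By R11 (it satisfies condition L, it has marker N1): it meets criterion Y.
By R14 (it meets criterion Y, it satisfies condition M, it is in state M1): it is for a primary residence.
By R27 (it is in category Z, it is in category K1): it has marker U.
By R32 (it is approved, it is in category G, it has attribute A1): it has a DTI below 40%.
By R5 (it has a DTI below 40%, it is classified as Q, it has complete documentation): it has marker K.
By R18 (it is for a primary residence, it has marker U): it meets criterion S.
By R28 (it has marker K, it has a credit score above the threshold): it is classified as D1.
By R16 (it meets criterion S): it carries flag X1.
By R35 (it is classified as D1, it carries flag X1): it satisfies condition L1.
By R19 (it satisfies condition L1, it satisfies condition M): it is tagged V1.
By R29 (it is tagged V1): it is flagged for fraud.

Yes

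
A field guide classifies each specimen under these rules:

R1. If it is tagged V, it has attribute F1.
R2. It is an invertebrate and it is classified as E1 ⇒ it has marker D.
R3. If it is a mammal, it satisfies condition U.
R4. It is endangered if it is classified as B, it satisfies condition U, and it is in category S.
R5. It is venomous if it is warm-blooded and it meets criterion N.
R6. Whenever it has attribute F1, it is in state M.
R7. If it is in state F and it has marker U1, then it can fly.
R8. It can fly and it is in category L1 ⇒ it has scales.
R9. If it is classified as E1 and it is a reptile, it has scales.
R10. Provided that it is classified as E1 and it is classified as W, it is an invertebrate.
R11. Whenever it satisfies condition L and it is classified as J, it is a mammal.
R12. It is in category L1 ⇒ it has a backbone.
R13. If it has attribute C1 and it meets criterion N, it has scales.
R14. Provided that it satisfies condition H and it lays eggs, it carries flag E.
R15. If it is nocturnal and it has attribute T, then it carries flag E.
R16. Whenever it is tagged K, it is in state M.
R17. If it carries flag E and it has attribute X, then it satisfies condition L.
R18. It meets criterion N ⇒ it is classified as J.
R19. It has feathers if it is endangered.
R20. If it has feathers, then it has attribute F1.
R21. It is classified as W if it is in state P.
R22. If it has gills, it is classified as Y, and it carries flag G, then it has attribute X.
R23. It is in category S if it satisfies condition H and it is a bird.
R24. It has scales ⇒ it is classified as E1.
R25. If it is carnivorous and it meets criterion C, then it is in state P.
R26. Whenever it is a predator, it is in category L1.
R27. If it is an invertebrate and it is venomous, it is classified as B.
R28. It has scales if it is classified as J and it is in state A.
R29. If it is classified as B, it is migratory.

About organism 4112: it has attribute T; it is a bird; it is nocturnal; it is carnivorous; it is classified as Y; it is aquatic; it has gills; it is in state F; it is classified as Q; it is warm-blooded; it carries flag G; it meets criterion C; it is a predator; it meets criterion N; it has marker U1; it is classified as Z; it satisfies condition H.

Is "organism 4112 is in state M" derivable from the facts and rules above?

By R5 (it is warm-blooded, it meets criterion N): it is venomous.
By R7 (it is in state F, it has marker U1): it can fly.
By R15 (it is nocturnal, it has attribute T): it carries flag E.
By R18 (it meets criterion N): it is classified as J.
By R22 (it has gills, it is classified as Y, it carries flag G): it has attribute X.
By R23 (it satisfies condition H, it is a bird): it is in category S.
By R25 (it is carnivorous, it meets criterion C): it is in state P.
By R26 (it is a predator): it is in category L1.
By R8 (it can fly, it is in category L1): it has scales.
By R17 (it carries flag E, it has attribute X): it satisfies condition L.
By R21 (it is in state P): it is classified as W.
By R24 (it has scales): it is classified as E1.
By R10 (it is classified as E1, it is classified as W): it is an invertebrate.
By R11 (it satisfies condition L, it is classified as J): it is a mammal.
By R27 (it is an invertebrate, it is venomous): it is classified as B.
By R3 (it is a mammal): it satisfies condition U.
By R4 (it is classified as B, it satisfies condition U, it is in category S): it is endangered.
By R19 (it is endangered): it has feathers.
By R20 (it has feathers): it has attribute F1.
By R6 (it has attribute F1): it is in state M.

Yes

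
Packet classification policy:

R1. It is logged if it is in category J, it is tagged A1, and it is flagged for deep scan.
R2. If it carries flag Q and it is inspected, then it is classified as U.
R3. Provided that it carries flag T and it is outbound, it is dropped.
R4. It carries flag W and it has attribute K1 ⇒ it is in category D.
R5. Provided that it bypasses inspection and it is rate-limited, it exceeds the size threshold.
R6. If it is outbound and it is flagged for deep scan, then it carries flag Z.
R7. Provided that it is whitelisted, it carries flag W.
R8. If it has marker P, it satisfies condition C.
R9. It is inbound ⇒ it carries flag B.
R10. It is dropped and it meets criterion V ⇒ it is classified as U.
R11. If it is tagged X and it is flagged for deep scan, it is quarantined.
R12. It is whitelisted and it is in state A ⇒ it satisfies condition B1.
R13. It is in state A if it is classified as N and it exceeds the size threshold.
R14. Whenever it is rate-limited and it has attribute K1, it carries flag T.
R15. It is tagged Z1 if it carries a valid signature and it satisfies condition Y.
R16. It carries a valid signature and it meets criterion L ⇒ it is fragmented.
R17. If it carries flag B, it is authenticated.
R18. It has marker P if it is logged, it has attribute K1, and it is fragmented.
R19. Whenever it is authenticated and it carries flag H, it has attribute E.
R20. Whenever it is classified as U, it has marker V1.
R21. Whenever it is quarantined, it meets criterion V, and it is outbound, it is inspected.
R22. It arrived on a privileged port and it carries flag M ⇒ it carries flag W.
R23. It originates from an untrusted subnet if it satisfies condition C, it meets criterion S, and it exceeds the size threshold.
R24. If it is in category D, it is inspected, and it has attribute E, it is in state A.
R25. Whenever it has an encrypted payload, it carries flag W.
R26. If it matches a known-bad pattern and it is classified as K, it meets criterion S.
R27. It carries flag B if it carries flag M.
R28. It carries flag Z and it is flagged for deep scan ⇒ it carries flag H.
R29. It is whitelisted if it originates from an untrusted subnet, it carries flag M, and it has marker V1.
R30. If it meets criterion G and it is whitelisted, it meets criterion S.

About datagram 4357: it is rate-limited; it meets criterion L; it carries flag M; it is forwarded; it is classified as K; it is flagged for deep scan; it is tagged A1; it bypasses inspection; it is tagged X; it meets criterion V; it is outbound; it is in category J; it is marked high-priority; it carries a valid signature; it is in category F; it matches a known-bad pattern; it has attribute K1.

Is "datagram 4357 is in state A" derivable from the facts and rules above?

By R1 (it is in category J, it is tagged A1, it is flagged for deep scan): it is logged.
By R5 (it bypasses inspection, it is rate-limited): it exceeds the size threshold.
By R6 (it is outbound, it is flagged for deep scan): it carries flag Z.
By R11 (it is tagged X, it is flagged for deep scan): it is quarantined.
By R14 (it is rate-limited, it has attribute K1): it carries flag T.
By R16 (it carries a valid signature, it meets criterion L): it is fragmented.
By R18 (it is logged, it has attribute K1, it is fragmented): it has marker P.
By R21 (it is quarantined, it meets criterion V, it is outbound): it is inspected.
By R26 (it matches a known-bad pattern, it is classified as K): it meets criterion S.
By R27 (it carries flag M): it carries flag B.
By R28 (it carries flag Z, it is flagged for deep scan): it carries flag H.
By R3 (it carries flag T, it is outbound): it is dropped.
By R8 (it has marker P): it satisfies condition C.
By R10 (it is dropped, it meets criterion V): it is classified as U.
By R17 (it carries flag B): it is authenticated.
By R19 (it is authenticated, it carries flag H): it has attribute E.
By R20 (it is classified as U): it has marker V1.
By R23 (it satisfies condition C, it meets criterion S, it exceeds the size threshold): it originates from an untrusted subnet.
By R29 (it originates from an untrusted subnet, it carries flag M, it has marker V1): it is whitelisted.
By R7 (it is whitelisted): it carries flag W.
By R4 (it carries flag W, it has attribute K1): it is in category D.
By R24 (it is in category D, it is inspected, it has attribute E): it is in state A.

Yes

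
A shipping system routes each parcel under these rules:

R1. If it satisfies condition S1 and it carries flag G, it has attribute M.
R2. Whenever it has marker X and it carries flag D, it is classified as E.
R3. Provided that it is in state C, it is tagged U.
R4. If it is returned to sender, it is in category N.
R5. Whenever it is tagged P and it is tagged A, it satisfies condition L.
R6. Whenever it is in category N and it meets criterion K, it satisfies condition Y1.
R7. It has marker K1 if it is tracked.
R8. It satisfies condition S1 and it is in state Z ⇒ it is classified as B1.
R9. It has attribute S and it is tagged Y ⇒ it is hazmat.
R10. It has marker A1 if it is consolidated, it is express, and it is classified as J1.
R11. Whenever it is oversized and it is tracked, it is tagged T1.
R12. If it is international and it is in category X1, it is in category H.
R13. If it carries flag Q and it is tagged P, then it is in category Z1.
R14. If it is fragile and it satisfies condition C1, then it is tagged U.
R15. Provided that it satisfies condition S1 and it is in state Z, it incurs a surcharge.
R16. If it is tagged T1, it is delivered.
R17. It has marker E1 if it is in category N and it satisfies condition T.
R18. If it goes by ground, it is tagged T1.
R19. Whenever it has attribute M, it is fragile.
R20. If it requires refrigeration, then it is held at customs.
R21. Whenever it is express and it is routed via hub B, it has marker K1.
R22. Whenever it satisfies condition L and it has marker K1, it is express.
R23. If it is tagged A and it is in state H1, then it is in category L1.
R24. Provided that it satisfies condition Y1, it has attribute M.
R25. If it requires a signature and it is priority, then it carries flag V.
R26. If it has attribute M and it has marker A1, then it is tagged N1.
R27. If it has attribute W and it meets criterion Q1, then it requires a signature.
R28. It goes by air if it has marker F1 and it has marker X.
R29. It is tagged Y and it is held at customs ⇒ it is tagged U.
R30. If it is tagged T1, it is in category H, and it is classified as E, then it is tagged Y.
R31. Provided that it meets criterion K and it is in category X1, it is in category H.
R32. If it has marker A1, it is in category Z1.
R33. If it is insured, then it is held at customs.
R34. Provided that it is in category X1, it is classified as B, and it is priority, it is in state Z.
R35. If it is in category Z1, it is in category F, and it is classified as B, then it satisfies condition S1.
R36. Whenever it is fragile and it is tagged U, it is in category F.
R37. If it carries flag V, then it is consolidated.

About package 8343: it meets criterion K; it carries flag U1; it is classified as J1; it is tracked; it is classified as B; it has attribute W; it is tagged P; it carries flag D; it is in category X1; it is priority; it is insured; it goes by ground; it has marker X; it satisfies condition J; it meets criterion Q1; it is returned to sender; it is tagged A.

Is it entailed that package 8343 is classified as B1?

By R2 (it has marker X, it carries flag D): it is classified as E.
By R4 (it is returned to sender): it is in category N.
By R5 (it is tagged P, it is tagged A): it satisfies condition L.
By R6 (it is in category N, it meets criterion K): it satisfies condition Y1.
By R7 (it is tracked): it has marker K1.
By R18 (it goes by ground): it is tagged T1.
By R22 (it satisfies condition L, it has marker K1): it is express.
By R24 (it satisfies condition Y1): it has attribute M.
By R27 (it has attribute W, it meets criterion Q1): it requires a signature.
By R31 (it meets criterion K, it is in category X1): it is in category H.
By R33 (it is insured): it is held at customs.
By R34 (it is in category X1, it is classified as B, it is priority): it is in state Z.
By R19 (it has attribute M): it is fragile.
By R25 (it requires a signature, it is priority): it carries flag V.
By R30 (it is tagged T1, it is in category H, it is classified as E): it is tagged Y.
By R37 (it carries flag V): it is consolidated.
By R10 (it is consolidated, it is express, it is classified as J1): it has marker A1.
By R29 (it is tagged Y, it is held at customs): it is tagged U.
By R32 (it has marker A1): it is in category Z1.
By R36 (it is fragile, it is tagged U): it is in category F.
By R35 (it is in category Z1, it is in category F, it is classified as B): it satisfies condition S1.
By R8 (it satisfies condition S1, it is in state Z): it is classified as B1.

Yes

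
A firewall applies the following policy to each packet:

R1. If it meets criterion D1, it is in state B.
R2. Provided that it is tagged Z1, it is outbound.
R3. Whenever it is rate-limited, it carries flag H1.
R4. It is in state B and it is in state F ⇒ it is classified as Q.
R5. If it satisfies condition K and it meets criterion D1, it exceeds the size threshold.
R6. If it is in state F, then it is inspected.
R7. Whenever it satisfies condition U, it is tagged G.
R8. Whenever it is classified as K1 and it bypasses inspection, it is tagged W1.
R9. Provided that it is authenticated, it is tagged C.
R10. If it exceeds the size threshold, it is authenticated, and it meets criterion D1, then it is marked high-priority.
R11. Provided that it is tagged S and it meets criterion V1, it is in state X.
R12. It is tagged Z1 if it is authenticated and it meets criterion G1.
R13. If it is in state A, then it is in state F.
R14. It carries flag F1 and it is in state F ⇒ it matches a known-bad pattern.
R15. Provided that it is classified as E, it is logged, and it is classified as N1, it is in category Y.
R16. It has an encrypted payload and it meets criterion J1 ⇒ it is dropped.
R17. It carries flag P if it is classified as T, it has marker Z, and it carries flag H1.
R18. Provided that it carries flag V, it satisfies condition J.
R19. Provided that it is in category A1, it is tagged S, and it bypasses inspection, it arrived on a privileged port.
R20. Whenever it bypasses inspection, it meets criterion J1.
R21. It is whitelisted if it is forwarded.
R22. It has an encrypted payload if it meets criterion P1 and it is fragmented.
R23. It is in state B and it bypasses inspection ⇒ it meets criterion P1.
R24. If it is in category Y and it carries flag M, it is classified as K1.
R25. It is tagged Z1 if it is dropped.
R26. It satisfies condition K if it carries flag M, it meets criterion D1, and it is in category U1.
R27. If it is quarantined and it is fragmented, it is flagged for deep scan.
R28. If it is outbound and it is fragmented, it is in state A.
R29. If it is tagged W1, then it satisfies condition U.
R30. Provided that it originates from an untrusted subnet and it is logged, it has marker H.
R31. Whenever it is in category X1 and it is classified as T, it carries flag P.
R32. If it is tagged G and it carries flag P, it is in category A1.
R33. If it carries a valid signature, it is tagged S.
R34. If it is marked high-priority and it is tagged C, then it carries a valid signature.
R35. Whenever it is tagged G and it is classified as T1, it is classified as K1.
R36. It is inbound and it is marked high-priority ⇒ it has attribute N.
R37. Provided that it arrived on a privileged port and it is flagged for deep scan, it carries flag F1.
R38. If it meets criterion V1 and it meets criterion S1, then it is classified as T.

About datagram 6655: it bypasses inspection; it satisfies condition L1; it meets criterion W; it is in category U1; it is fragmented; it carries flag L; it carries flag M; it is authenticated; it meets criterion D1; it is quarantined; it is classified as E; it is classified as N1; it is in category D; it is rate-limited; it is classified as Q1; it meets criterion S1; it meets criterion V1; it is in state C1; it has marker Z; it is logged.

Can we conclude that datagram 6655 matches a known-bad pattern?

By R1 (it meets criterion D1): it is in state B.
By R3 (it is rate-limited): it carries flag H1.
By R9 (it is authenticated): it is tagged C.
By R15 (it is classified as E, it is logged, it is classified as N1): it is in category Y.
By R20 (it bypasses inspection): it meets criterion J1.
By R23 (it is in state B, it bypasses inspection): it meets criterion P1.
By R24 (it is in category Y, it carries flag M): it is classified as K1.
By R26 (it carries flag M, it meets criterion D1, it is in category U1): it satisfies condition K.
By R27 (it is quarantined, it is fragmented): it is flagged for deep scan.
By R38 (it meets criterion V1, it meets criterion S1): it is classified as T.
By R5 (it satisfies condition K, it meets criterion D1): it exceeds the size threshold.
By R8 (it is classified as K1, it bypasses inspection): it is tagged W1.
By R10 (it exceeds the size threshold, it is authenticated, it meets criterion D1): it is marked high-priority.
By R17 (it is classified as T, it has marker Z, it carries flag H1): it carries flag P.
By R22 (it meets criterion P1, it is fragmented): it has an encrypted payload.
By R29 (it is tagged W1): it satisfies condition U.
By R34 (it is marked high-priority, it is tagged C): it carries a valid signature.
By R7 (it satisfies condition U): it is tagged G.
By R16 (it has an encrypted payload, it meets criterion J1): it is dropped.
By R25 (it is dropped): it is tagged Z1.
By R32 (it is tagged G, it carries flag P): it is in category A1.
By R33 (it carries a valid signature): it is tagged S.
By R2 (it is tagged Z1): it is outbound.
By R19 (it is in category A1, it is tagged S, it bypasses inspection): it arrived on a privileged port.
By R28 (it is outbound, it is fragmented): it is in state A.
By R37 (it arrived on a privileged port, it is flagged for deep scan): it carries flag F1.
By R13 (it is in state A): it is in state F.
By R14 (it carries flag F1, it is in state F): it matches a known-bad pattern.

Yes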